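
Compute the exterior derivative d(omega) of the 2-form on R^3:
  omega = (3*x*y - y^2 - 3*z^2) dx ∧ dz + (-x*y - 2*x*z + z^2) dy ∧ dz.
d(omega) = (-3*x + y - 2*z) dx ∧ dy ∧ dz

For a 2-form omega = sum_{i<j} g_{ij} dx_i ∧ dx_j, the exterior derivative is
  d(omega) = sum_{i<j} d(g_{ij}) ∧ dx_i ∧ dx_j = sum_{i<j, k} (∂g_{ij}/∂x_k) dx_k ∧ dx_i ∧ dx_j.
Expand each term, using dx_k ∧ dx_i ∧ dx_j = sgn(permutation) dx_{(a)} ∧ dx_{(b)} ∧ dx_{(c)} with (a < b < c) sorted:
  d(3*x*y - y^2 - 3*z^2) includes (∂/∂y)(3*x*y - y^2 - 3*z^2) dy = (3*x - 2*y) dy, which multiplied by dx ∧ dz gives (-3*x + 2*y) dx ∧ dy ∧ dz
  d(-x*y - 2*x*z + z^2) includes (∂/∂x)(-x*y - 2*x*z + z^2) dx = (-y - 2*z) dx, which multiplied by dy ∧ dz gives (-y - 2*z) dx ∧ dy ∧ dz
Collecting like 3-forms: d(omega) = (-3*x + y - 2*z) dx ∧ dy ∧ dz.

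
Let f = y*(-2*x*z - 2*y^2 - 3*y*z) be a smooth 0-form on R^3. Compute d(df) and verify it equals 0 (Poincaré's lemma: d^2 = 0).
d(df) = 0

Step 1: df = sum_i (∂f/∂x_i) dx_i = (-2*y*z) dx + (-2*x*z - 6*y^2 - 6*y*z) dy + (y*(-2*x - 3*y)) dz.
Step 2: Apply d again. Using the 1-form formula, the coefficient of dx ∧ dy in d(df) is ∂^2 f/∂x ∂y - ∂^2 f/∂y ∂x = (-2*z) - (-2*z) = 0 (equality of mixed partials for smooth f).
Similarly for dx ∧ dz and dy ∧ dz — all coefficients vanish. So d(df) = 0.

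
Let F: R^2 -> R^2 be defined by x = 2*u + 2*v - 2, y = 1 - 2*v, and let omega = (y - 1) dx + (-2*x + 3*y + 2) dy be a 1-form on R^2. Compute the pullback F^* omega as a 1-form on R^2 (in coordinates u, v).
F^* omega = (-4*v) du + (8*u + 16*v - 18) dv

Using F^*(f dg) = (f ∘ F) d(g ∘ F), substitute each coordinate x_i by F_i(u, v) in f_i, and replace dx_i by d F_i = (∂F_i/∂u) du + (∂F_i/∂v) dv.
  For the x component: f_1(F) = -2*v; d F_1 = (2) du + (2) dv
  For the y component: f_2(F) = -4*u - 10*v + 9; d F_2 = (0) du + (-2) dv
Combining and collecting du, dv coefficients:
  coeff of du: -4*v
  coeff of dv: 8*u + 16*v - 18
F^* omega = (-4*v) du + (8*u + 16*v - 18) dv.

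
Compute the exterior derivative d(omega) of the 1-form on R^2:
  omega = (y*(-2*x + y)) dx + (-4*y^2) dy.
d(omega) = (2*x - 2*y) dx ∧ dy

For a 1-form omega = sum_i f_i dx_i, the exterior derivative is
  d(omega) = sum_{i < j} (∂f_j/∂x_i - ∂f_i/∂x_j) dx_i ∧ dx_j.
  coefficient of dx ∧ dy: ∂f_2/∂x - ∂f_1/∂y = ∂(-4*y^2)/∂x - ∂(y*(-2*x + y))/∂y = 2*x - 2*y
Assembling: d(omega) = (2*x - 2*y) dx ∧ dy.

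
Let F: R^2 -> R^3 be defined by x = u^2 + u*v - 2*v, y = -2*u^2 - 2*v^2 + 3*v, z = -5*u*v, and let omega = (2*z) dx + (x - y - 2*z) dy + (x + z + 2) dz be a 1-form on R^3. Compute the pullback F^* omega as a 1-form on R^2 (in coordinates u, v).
F^* omega = (-12*u^3 - 69*u^2*v + 2*u*v^2 + 20*u*v + 10*v^2 - 10*v) du + (-5*u^3 - 2*u^2*v + 9*u^2 - 44*u*v^2 + 63*u*v - 10*u - 8*v^3 + 26*v^2 - 15*v) dv

Using F^*(f dg) = (f ∘ F) d(g ∘ F), substitute each coordinate x_i by F_i(u, v) in f_i, and replace dx_i by d F_i = (∂F_i/∂u) du + (∂F_i/∂v) dv.
  For the x component: f_1(F) = -10*u*v; d F_1 = (2*u + v) du + (u - 2) dv
  For the y component: f_2(F) = 3*u^2 + 11*u*v + 2*v^2 - 5*v; d F_2 = (-4*u) du + (3 - 4*v) dv
  For the z component: f_3(F) = u^2 - 4*u*v - 2*v + 2; d F_3 = (-5*v) du + (-5*u) dv
Combining and collecting du, dv coefficients:
  coeff of du: -12*u^3 - 69*u^2*v + 2*u*v^2 + 20*u*v + 10*v^2 - 10*v
  coeff of dv: -5*u^3 - 2*u^2*v + 9*u^2 - 44*u*v^2 + 63*u*v - 10*u - 8*v^3 + 26*v^2 - 15*v
F^* omega = (-12*u^3 - 69*u^2*v + 2*u*v^2 + 20*u*v + 10*v^2 - 10*v) du + (-5*u^3 - 2*u^2*v + 9*u^2 - 44*u*v^2 + 63*u*v - 10*u - 8*v^3 + 26*v^2 - 15*v) dv.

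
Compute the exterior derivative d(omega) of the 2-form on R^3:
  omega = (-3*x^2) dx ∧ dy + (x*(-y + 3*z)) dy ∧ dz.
d(omega) = (-y + 3*z) dx ∧ dy ∧ dz

For a 2-form omega = sum_{i<j} g_{ij} dx_i ∧ dx_j, the exterior derivative is
  d(omega) = sum_{i<j} d(g_{ij}) ∧ dx_i ∧ dx_j = sum_{i<j, k} (∂g_{ij}/∂x_k) dx_k ∧ dx_i ∧ dx_j.
Expand each term, using dx_k ∧ dx_i ∧ dx_j = sgn(permutation) dx_{(a)} ∧ dx_{(b)} ∧ dx_{(c)} with (a < b < c) sorted:
  d(x*(-y + 3*z)) includes (∂/∂x)(x*(-y + 3*z)) dx = (-y + 3*z) dx, which multiplied by dy ∧ dz gives (-y + 3*z) dx ∧ dy ∧ dz
Collecting like 3-forms: d(omega) = (-y + 3*z) dx ∧ dy ∧ dz.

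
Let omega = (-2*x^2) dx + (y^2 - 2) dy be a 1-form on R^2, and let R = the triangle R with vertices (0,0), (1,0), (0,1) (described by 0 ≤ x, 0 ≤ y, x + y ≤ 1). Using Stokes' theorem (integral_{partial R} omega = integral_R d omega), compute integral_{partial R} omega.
integral_(partial R) omega = 0

Stokes: integral_partial_R omega = integral_R d omega with d omega = (∂Q/∂x - ∂P/∂y) dx ∧ dy.
  ∂Q/∂x = 0
  ∂P/∂y = 0
  integrand = ∂Q/∂x - ∂P/∂y = 0.
Integrating over R: integral_0^1 integral_0^{1-x} (0) dy dx = 0.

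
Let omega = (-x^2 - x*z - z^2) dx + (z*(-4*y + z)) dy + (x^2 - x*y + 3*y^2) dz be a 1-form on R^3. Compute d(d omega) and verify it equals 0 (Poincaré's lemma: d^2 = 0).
d(d omega) = 0

Step 1: d omega = sum_{i<j} (∂f_j/∂x_i - ∂f_i/∂x_j) dx_i ∧ dx_j:
  coeff of dx ∧ dy: 0
  coeff of dx ∧ dz: 3*x - y + 2*z
  coeff of dy ∧ dz: -x + 10*y - 2*z
Step 2: Apply d again to each 2-form coefficient. The only possible 3-form in R^3 is dx ∧ dy ∧ dz, with coefficient
  ∂(coeff of dy∧dz)/∂x - ∂(coeff of dx∧dz)/∂y + ∂(coeff of dx∧dy)/∂z
  = ∂/∂x (-x + 10*y - 2*z) - ∂/∂y (3*x - y + 2*z) + ∂/∂z (0).
Each of these terms simplifies to sums of mixed partials that cancel in pairs. The result is 0 (by equality of mixed partials for smooth functions — Schwarz / Clairaut).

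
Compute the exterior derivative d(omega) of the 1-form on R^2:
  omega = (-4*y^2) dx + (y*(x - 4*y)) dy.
d(omega) = (9*y) dx ∧ dy

For a 1-form omega = sum_i f_i dx_i, the exterior derivative is
  d(omega) = sum_{i < j} (∂f_j/∂x_i - ∂f_i/∂x_j) dx_i ∧ dx_j.
  coefficient of dx ∧ dy: ∂f_2/∂x - ∂f_1/∂y = ∂(y*(x - 4*y))/∂x - ∂(-4*y^2)/∂y = 9*y
Assembling: d(omega) = (9*y) dx ∧ dy.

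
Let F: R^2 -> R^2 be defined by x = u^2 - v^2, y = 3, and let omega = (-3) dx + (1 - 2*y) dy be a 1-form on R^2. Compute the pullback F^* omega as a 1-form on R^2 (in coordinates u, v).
F^* omega = (-6*u) du + (6*v) dv

Using F^*(f dg) = (f ∘ F) d(g ∘ F), substitute each coordinate x_i by F_i(u, v) in f_i, and replace dx_i by d F_i = (∂F_i/∂u) du + (∂F_i/∂v) dv.
  For the x component: f_1(F) = -3; d F_1 = (2*u) du + (-2*v) dv
  For the y component: f_2(F) = -5; d F_2 = (0) du + (0) dv
Combining and collecting du, dv coefficients:
  coeff of du: -6*u
  coeff of dv: 6*v
F^* omega = (-6*u) du + (6*v) dv.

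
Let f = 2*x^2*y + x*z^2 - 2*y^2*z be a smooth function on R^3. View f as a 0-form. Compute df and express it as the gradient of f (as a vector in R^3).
df = (4*x*y + z^2) dx + (2*x^2 - 4*y*z) dy + (2*x*z - 2*y^2) dz; grad f = (4*x*y + z^2, 2*x^2 - 4*y*z, 2*x*z - 2*y^2)

For a 0-form f, d f = (∂f/∂x) dx + (∂f/∂y) dy + (∂f/∂z) dz. The components of the vector representation are exactly the entries of grad f in Cartesian coordinates:
  ∂f/∂x = 4*x*y + z^2
  ∂f/∂y = 2*x^2 - 4*y*z
  ∂f/∂z = 2*x*z - 2*y^2.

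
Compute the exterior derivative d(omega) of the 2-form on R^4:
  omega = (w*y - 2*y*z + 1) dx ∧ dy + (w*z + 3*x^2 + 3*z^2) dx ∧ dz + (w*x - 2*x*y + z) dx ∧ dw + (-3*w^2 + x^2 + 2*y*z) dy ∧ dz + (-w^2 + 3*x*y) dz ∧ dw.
d(omega) = (2*x - 2*y) dx ∧ dy ∧ dz + (2*x + y) dx ∧ dy ∧ dw + (3*y + z - 1) dx ∧ dz ∧ dw + (-6*w + 3*x) dy ∧ dz ∧ dw

For a 2-form omega = sum_{i<j} g_{ij} dx_i ∧ dx_j, the exterior derivative is
  d(omega) = sum_{i<j} d(g_{ij}) ∧ dx_i ∧ dx_j = sum_{i<j, k} (∂g_{ij}/∂x_k) dx_k ∧ dx_i ∧ dx_j.
Expand each term, using dx_k ∧ dx_i ∧ dx_j = sgn(permutation) dx_{(a)} ∧ dx_{(b)} ∧ dx_{(c)} with (a < b < c) sorted:
  d(w*y - 2*y*z + 1) includes (∂/∂z)(w*y - 2*y*z + 1) dz = (-2*y) dz, which multiplied by dx ∧ dy gives (-2*y) dx ∧ dy ∧ dz
  d(w*y - 2*y*z + 1) includes (∂/∂w)(w*y - 2*y*z + 1) dw = (y) dw, which multiplied by dx ∧ dy gives (y) dx ∧ dy ∧ dw
  d(w*z + 3*x^2 + 3*z^2) includes (∂/∂w)(w*z + 3*x^2 + 3*z^2) dw = (z) dw, which multiplied by dx ∧ dz gives (z) dx ∧ dz ∧ dw
  d(w*x - 2*x*y + z) includes (∂/∂y)(w*x - 2*x*y + z) dy = (-2*x) dy, which multiplied by dx ∧ dw gives (2*x) dx ∧ dy ∧ dw
  d(w*x - 2*x*y + z) includes (∂/∂z)(w*x - 2*x*y + z) dz = (1) dz, which multiplied by dx ∧ dw gives (-1) dx ∧ dz ∧ dw
  d(-3*w^2 + x^2 + 2*y*z) includes (∂/∂x)(-3*w^2 + x^2 + 2*y*z) dx = (2*x) dx, which multiplied by dy ∧ dz gives (2*x) dx ∧ dy ∧ dz
  d(-3*w^2 + x^2 + 2*y*z) includes (∂/∂w)(-3*w^2 + x^2 + 2*y*z) dw = (-6*w) dw, which multiplied by dy ∧ dz gives (-6*w) dy ∧ dz ∧ dw
  d(-w^2 + 3*x*y) includes (∂/∂x)(-w^2 + 3*x*y) dx = (3*y) dx, which multiplied by dz ∧ dw gives (3*y) dx ∧ dz ∧ dw
  d(-w^2 + 3*x*y) includes (∂/∂y)(-w^2 + 3*x*y) dy = (3*x) dy, which multiplied by dz ∧ dw gives (3*x) dy ∧ dz ∧ dw
Collecting like 3-forms: d(omega) = (2*x - 2*y) dx ∧ dy ∧ dz + (2*x + y) dx ∧ dy ∧ dw + (3*y + z - 1) dx ∧ dz ∧ dw + (-6*w + 3*x) dy ∧ dz ∧ dw.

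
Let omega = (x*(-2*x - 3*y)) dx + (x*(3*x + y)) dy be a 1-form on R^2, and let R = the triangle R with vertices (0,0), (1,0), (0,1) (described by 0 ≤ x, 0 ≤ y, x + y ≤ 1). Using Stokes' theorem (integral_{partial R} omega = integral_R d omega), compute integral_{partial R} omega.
integral_(partial R) omega = 5/3

Stokes: integral_partial_R omega = integral_R d omega with d omega = (∂Q/∂x - ∂P/∂y) dx ∧ dy.
  ∂Q/∂x = 6*x + y
  ∂P/∂y = -3*x
  integrand = ∂Q/∂x - ∂P/∂y = 9*x + y.
Integrating over R: integral_0^1 integral_0^{1-x} (9*x + y) dy dx = 5/3.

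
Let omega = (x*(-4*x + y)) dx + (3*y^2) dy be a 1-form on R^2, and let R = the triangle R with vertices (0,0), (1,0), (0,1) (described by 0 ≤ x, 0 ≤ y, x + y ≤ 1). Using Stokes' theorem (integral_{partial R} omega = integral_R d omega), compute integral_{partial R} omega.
integral_(partial R) omega = -1/6

Stokes: integral_partial_R omega = integral_R d omega with d omega = (∂Q/∂x - ∂P/∂y) dx ∧ dy.
  ∂Q/∂x = 0
  ∂P/∂y = x
  integrand = ∂Q/∂x - ∂P/∂y = -x.
Integrating over R: integral_0^1 integral_0^{1-x} (-x) dy dx = -1/6.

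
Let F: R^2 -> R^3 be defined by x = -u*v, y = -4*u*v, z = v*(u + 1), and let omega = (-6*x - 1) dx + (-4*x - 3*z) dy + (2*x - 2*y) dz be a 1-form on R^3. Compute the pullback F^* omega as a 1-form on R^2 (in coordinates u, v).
F^* omega = (v*(-4*u*v + 12*v + 1)) du + (u*(-4*u*v + 18*v + 1)) dv

Using F^*(f dg) = (f ∘ F) d(g ∘ F), substitute each coordinate x_i by F_i(u, v) in f_i, and replace dx_i by d F_i = (∂F_i/∂u) du + (∂F_i/∂v) dv.
  For the x component: f_1(F) = 6*u*v - 1; d F_1 = (-v) du + (-u) dv
  For the y component: f_2(F) = v*(u - 3); d F_2 = (-4*v) du + (-4*u) dv
  For the z component: f_3(F) = 6*u*v; d F_3 = (v) du + (u + 1) dv
Combining and collecting du, dv coefficients:
  coeff of du: v*(-4*u*v + 12*v + 1)
  coeff of dv: u*(-4*u*v + 18*v + 1)
F^* omega = (v*(-4*u*v + 12*v + 1)) du + (u*(-4*u*v + 18*v + 1)) dv.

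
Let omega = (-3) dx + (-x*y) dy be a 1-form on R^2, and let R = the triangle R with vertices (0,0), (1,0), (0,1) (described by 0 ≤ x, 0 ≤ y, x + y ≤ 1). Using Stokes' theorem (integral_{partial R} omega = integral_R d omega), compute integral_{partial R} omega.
integral_(partial R) omega = -1/6

Stokes: integral_partial_R omega = integral_R d omega with d omega = (∂Q/∂x - ∂P/∂y) dx ∧ dy.
  ∂Q/∂x = -y
  ∂P/∂y = 0
  integrand = ∂Q/∂x - ∂P/∂y = -y.
Integrating over R: integral_0^1 integral_0^{1-x} (-y) dy dx = -1/6.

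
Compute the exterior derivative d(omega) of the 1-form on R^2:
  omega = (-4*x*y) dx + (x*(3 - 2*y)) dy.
d(omega) = (4*x - 2*y + 3) dx ∧ dy

For a 1-form omega = sum_i f_i dx_i, the exterior derivative is
  d(omega) = sum_{i < j} (∂f_j/∂x_i - ∂f_i/∂x_j) dx_i ∧ dx_j.
  coefficient of dx ∧ dy: ∂f_2/∂x - ∂f_1/∂y = ∂(x*(3 - 2*y))/∂x - ∂(-4*x*y)/∂y = 4*x - 2*y + 3
Assembling: d(omega) = (4*x - 2*y + 3) dx ∧ dy.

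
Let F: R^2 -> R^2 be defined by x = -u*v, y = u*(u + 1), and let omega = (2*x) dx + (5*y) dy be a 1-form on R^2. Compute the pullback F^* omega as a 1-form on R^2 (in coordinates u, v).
F^* omega = (u*(10*u^2 + 15*u + 2*v^2 + 5)) du + (2*u^2*v) dv

Using F^*(f dg) = (f ∘ F) d(g ∘ F), substitute each coordinate x_i by F_i(u, v) in f_i, and replace dx_i by d F_i = (∂F_i/∂u) du + (∂F_i/∂v) dv.
  For the x component: f_1(F) = -2*u*v; d F_1 = (-v) du + (-u) dv
  For the y component: f_2(F) = 5*u*(u + 1); d F_2 = (2*u + 1) du + (0) dv
Combining and collecting du, dv coefficients:
  coeff of du: u*(10*u^2 + 15*u + 2*v^2 + 5)
  coeff of dv: 2*u^2*v
F^* omega = (u*(10*u^2 + 15*u + 2*v^2 + 5)) du + (2*u^2*v) dv.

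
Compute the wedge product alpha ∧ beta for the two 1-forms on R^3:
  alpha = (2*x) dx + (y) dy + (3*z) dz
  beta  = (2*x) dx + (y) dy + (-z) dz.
alpha ∧ beta = (-8*x*z) dx ∧ dz + (-4*y*z) dy ∧ dz

Distribute the wedge, using dx_i ∧ dx_j = -dx_j ∧ dx_i and dx_i ∧ dx_i = 0. For each pair (i, j) with i < j, the coefficient of dx_i ∧ dx_j in alpha ∧ beta is (alpha_i * beta_j - alpha_j * beta_i). Collecting: alpha ∧ beta = (-8*x*z) dx ∧ dz + (-4*y*z) dy ∧ dz.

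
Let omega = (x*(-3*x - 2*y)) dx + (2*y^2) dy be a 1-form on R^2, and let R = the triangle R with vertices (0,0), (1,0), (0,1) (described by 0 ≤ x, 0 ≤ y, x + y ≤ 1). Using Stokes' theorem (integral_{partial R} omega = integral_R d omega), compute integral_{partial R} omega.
integral_(partial R) omega = 1/3

Stokes: integral_partial_R omega = integral_R d omega with d omega = (∂Q/∂x - ∂P/∂y) dx ∧ dy.
  ∂Q/∂x = 0
  ∂P/∂y = -2*x
  integrand = ∂Q/∂x - ∂P/∂y = 2*x.
Integrating over R: integral_0^1 integral_0^{1-x} (2*x) dy dx = 1/3.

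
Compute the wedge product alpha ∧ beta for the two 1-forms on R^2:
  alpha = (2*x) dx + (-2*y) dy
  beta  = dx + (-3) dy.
alpha ∧ beta = (-6*x + 2*y) dx ∧ dy

Distribute the wedge, using dx_i ∧ dx_j = -dx_j ∧ dx_i and dx_i ∧ dx_i = 0. For each pair (i, j) with i < j, the coefficient of dx_i ∧ dx_j in alpha ∧ beta is (alpha_i * beta_j - alpha_j * beta_i). Collecting: alpha ∧ beta = (-6*x + 2*y) dx ∧ dy.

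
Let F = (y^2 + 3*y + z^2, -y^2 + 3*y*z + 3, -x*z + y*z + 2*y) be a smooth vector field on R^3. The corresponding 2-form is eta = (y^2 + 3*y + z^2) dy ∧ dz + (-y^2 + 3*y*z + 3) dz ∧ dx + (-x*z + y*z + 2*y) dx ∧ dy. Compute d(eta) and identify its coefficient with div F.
d(eta) = (-x - y + 3*z) dx ∧ dy ∧ dz; div F = -x - y + 3*z

For a 2-form in R^3 of the form above, applying d gives a 3-form with coefficient ∂P/∂x + ∂Q/∂y + ∂R/∂z:
  ∂P/∂x = 0
  ∂Q/∂y = -2*y + 3*z
  ∂R/∂z = -x + y
Sum = -x - y + 3*z, which is exactly div F.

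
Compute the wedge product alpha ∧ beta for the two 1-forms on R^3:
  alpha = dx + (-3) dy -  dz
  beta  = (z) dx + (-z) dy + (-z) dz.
alpha ∧ beta = (2*z) dx ∧ dy + (2*z) dy ∧ dz

Distribute the wedge, using dx_i ∧ dx_j = -dx_j ∧ dx_i and dx_i ∧ dx_i = 0. For each pair (i, j) with i < j, the coefficient of dx_i ∧ dx_j in alpha ∧ beta is (alpha_i * beta_j - alpha_j * beta_i). Collecting: alpha ∧ beta = (2*z) dx ∧ dy + (2*z) dy ∧ dz.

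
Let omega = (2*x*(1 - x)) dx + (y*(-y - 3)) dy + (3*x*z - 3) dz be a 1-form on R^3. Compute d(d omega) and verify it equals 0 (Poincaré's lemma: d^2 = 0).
d(d omega) = 0

Step 1: d omega = sum_{i<j} (∂f_j/∂x_i - ∂f_i/∂x_j) dx_i ∧ dx_j:
  coeff of dx ∧ dy: 0
  coeff of dx ∧ dz: 3*z
  coeff of dy ∧ dz: 0
Step 2: Apply d again to each 2-form coefficient. The only possible 3-form in R^3 is dx ∧ dy ∧ dz, with coefficient
  ∂(coeff of dy∧dz)/∂x - ∂(coeff of dx∧dz)/∂y + ∂(coeff of dx∧dy)/∂z
  = ∂/∂x (0) - ∂/∂y (3*z) + ∂/∂z (0).
Each of these terms simplifies to sums of mixed partials that cancel in pairs. The result is 0 (by equality of mixed partials for smooth functions — Schwarz / Clairaut).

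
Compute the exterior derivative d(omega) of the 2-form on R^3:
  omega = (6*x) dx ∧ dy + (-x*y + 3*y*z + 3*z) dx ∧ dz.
d(omega) = (x - 3*z) dx ∧ dy ∧ dz

For a 2-form omega = sum_{i<j} g_{ij} dx_i ∧ dx_j, the exterior derivative is
  d(omega) = sum_{i<j} d(g_{ij}) ∧ dx_i ∧ dx_j = sum_{i<j, k} (∂g_{ij}/∂x_k) dx_k ∧ dx_i ∧ dx_j.
Expand each term, using dx_k ∧ dx_i ∧ dx_j = sgn(permutation) dx_{(a)} ∧ dx_{(b)} ∧ dx_{(c)} with (a < b < c) sorted:
  d(-x*y + 3*y*z + 3*z) includes (∂/∂y)(-x*y + 3*y*z + 3*z) dy = (-x + 3*z) dy, which multiplied by dx ∧ dz gives (x - 3*z) dx ∧ dy ∧ dz
Collecting like 3-forms: d(omega) = (x - 3*z) dx ∧ dy ∧ dz.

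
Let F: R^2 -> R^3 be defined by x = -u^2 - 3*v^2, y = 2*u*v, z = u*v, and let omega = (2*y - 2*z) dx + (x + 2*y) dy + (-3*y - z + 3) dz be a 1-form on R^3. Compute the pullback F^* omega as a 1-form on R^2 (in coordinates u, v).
F^* omega = (v*(-6*u^2 + u*v - 6*v^2 + 3)) du + (u*(-2*u^2 + u*v - 18*v^2 + 3)) dv

Using F^*(f dg) = (f ∘ F) d(g ∘ F), substitute each coordinate x_i by F_i(u, v) in f_i, and replace dx_i by d F_i = (∂F_i/∂u) du + (∂F_i/∂v) dv.
  For the x component: f_1(F) = 2*u*v; d F_1 = (-2*u) du + (-6*v) dv
  For the y component: f_2(F) = -u^2 + 4*u*v - 3*v^2; d F_2 = (2*v) du + (2*u) dv
  For the z component: f_3(F) = -7*u*v + 3; d F_3 = (v) du + (u) dv
Combining and collecting du, dv coefficients:
  coeff of du: v*(-6*u^2 + u*v - 6*v^2 + 3)
  coeff of dv: u*(-2*u^2 + u*v - 18*v^2 + 3)
F^* omega = (v*(-6*u^2 + u*v - 6*v^2 + 3)) du + (u*(-2*u^2 + u*v - 18*v^2 + 3)) dv.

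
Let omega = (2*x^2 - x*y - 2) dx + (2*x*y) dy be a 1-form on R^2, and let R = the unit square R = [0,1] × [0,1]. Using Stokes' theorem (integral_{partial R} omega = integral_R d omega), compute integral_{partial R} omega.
integral_(partial R) omega = 3/2

Stokes: integral_partial_R omega = integral_R d omega with d omega = (∂Q/∂x - ∂P/∂y) dx ∧ dy.
  ∂Q/∂x = 2*y
  ∂P/∂y = -x
  integrand = ∂Q/∂x - ∂P/∂y = x + 2*y.
Integrating over R: integral_0^1 integral_0^1 (x + 2*y) dx dy = 3/2.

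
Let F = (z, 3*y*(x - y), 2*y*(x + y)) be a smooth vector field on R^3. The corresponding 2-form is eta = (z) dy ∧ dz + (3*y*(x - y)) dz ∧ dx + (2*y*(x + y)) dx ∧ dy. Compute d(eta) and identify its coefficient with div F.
d(eta) = (3*x - 6*y) dx ∧ dy ∧ dz; div F = 3*x - 6*y

For a 2-form in R^3 of the form above, applying d gives a 3-form with coefficient ∂P/∂x + ∂Q/∂y + ∂R/∂z:
  ∂P/∂x = 0
  ∂Q/∂y = 3*x - 6*y
  ∂R/∂z = 0
Sum = 3*x - 6*y, which is exactly div F.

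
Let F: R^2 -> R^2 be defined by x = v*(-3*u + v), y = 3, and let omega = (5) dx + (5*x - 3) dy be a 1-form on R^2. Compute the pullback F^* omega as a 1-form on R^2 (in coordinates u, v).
F^* omega = (-15*v) du + (-15*u + 10*v) dv

Using F^*(f dg) = (f ∘ F) d(g ∘ F), substitute each coordinate x_i by F_i(u, v) in f_i, and replace dx_i by d F_i = (∂F_i/∂u) du + (∂F_i/∂v) dv.
  For the x component: f_1(F) = 5; d F_1 = (-3*v) du + (-3*u + 2*v) dv
  For the y component: f_2(F) = -15*u*v + 5*v^2 - 3; d F_2 = (0) du + (0) dv
Combining and collecting du, dv coefficients:
  coeff of du: -15*v
  coeff of dv: -15*u + 10*v
F^* omega = (-15*v) du + (-15*u + 10*v) dv.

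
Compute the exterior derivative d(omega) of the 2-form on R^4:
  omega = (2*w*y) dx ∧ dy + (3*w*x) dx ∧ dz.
d(omega) = (2*y) dx ∧ dy ∧ dw + (3*x) dx ∧ dz ∧ dw

For a 2-form omega = sum_{i<j} g_{ij} dx_i ∧ dx_j, the exterior derivative is
  d(omega) = sum_{i<j} d(g_{ij}) ∧ dx_i ∧ dx_j = sum_{i<j, k} (∂g_{ij}/∂x_k) dx_k ∧ dx_i ∧ dx_j.
Expand each term, using dx_k ∧ dx_i ∧ dx_j = sgn(permutation) dx_{(a)} ∧ dx_{(b)} ∧ dx_{(c)} with (a < b < c) sorted:
  d(2*w*y) includes (∂/∂w)(2*w*y) dw = (2*y) dw, which multiplied by dx ∧ dy gives (2*y) dx ∧ dy ∧ dw
  d(3*w*x) includes (∂/∂w)(3*w*x) dw = (3*x) dw, which multiplied by dx ∧ dz gives (3*x) dx ∧ dz ∧ dw
Collecting like 3-forms: d(omega) = (2*y) dx ∧ dy ∧ dw + (3*x) dx ∧ dz ∧ dw.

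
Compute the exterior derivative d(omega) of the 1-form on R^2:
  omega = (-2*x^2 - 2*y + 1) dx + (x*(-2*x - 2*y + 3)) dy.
d(omega) = (-4*x - 2*y + 5) dx ∧ dy

For a 1-form omega = sum_i f_i dx_i, the exterior derivative is
  d(omega) = sum_{i < j} (∂f_j/∂x_i - ∂f_i/∂x_j) dx_i ∧ dx_j.
  coefficient of dx ∧ dy: ∂f_2/∂x - ∂f_1/∂y = ∂(x*(-2*x - 2*y + 3))/∂x - ∂(-2*x^2 - 2*y + 1)/∂y = -4*x - 2*y + 5
Assembling: d(omega) = (-4*x - 2*y + 5) dx ∧ dy.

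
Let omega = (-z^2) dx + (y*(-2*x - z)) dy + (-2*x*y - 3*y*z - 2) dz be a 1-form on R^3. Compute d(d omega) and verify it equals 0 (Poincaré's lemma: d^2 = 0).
d(d omega) = 0

Step 1: d omega = sum_{i<j} (∂f_j/∂x_i - ∂f_i/∂x_j) dx_i ∧ dx_j:
  coeff of dx ∧ dy: -2*y
  coeff of dx ∧ dz: -2*y + 2*z
  coeff of dy ∧ dz: -2*x + y - 3*z
Step 2: Apply d again to each 2-form coefficient. The only possible 3-form in R^3 is dx ∧ dy ∧ dz, with coefficient
  ∂(coeff of dy∧dz)/∂x - ∂(coeff of dx∧dz)/∂y + ∂(coeff of dx∧dy)/∂z
  = ∂/∂x (-2*x + y - 3*z) - ∂/∂y (-2*y + 2*z) + ∂/∂z (-2*y).
Each of these terms simplifies to sums of mixed partials that cancel in pairs. The result is 0 (by equality of mixed partials for smooth functions — Schwarz / Clairaut).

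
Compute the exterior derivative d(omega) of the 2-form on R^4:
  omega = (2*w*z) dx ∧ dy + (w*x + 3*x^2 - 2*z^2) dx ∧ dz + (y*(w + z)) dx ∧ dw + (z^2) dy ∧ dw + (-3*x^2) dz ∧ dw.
d(omega) = (2*w) dx ∧ dy ∧ dz + (-w + z) dx ∧ dy ∧ dw + (-5*x - y) dx ∧ dz ∧ dw + (-2*z) dy ∧ dz ∧ dw

For a 2-form omega = sum_{i<j} g_{ij} dx_i ∧ dx_j, the exterior derivative is
  d(omega) = sum_{i<j} d(g_{ij}) ∧ dx_i ∧ dx_j = sum_{i<j, k} (∂g_{ij}/∂x_k) dx_k ∧ dx_i ∧ dx_j.
Expand each term, using dx_k ∧ dx_i ∧ dx_j = sgn(permutation) dx_{(a)} ∧ dx_{(b)} ∧ dx_{(c)} with (a < b < c) sorted:
  d(2*w*z) includes (∂/∂z)(2*w*z) dz = (2*w) dz, which multiplied by dx ∧ dy gives (2*w) dx ∧ dy ∧ dz
  d(2*w*z) includes (∂/∂w)(2*w*z) dw = (2*z) dw, which multiplied by dx ∧ dy gives (2*z) dx ∧ dy ∧ dw
  d(w*x + 3*x^2 - 2*z^2) includes (∂/∂w)(w*x + 3*x^2 - 2*z^2) dw = (x) dw, which multiplied by dx ∧ dz gives (x) dx ∧ dz ∧ dw
  d(y*(w + z)) includes (∂/∂y)(y*(w + z)) dy = (w + z) dy, which multiplied by dx ∧ dw gives (-w - z) dx ∧ dy ∧ dw
  d(y*(w + z)) includes (∂/∂z)(y*(w + z)) dz = (y) dz, which multiplied by dx ∧ dw gives (-y) dx ∧ dz ∧ dw
  d(z^2) includes (∂/∂z)(z^2) dz = (2*z) dz, which multiplied by dy ∧ dw gives (-2*z) dy ∧ dz ∧ dw
  d(-3*x^2) includes (∂/∂x)(-3*x^2) dx = (-6*x) dx, which multiplied by dz ∧ dw gives (-6*x) dx ∧ dz ∧ dw
Collecting like 3-forms: d(omega) = (2*w) dx ∧ dy ∧ dz + (-w + z) dx ∧ dy ∧ dw + (-5*x - y) dx ∧ dz ∧ dw + (-2*z) dy ∧ dz ∧ dw.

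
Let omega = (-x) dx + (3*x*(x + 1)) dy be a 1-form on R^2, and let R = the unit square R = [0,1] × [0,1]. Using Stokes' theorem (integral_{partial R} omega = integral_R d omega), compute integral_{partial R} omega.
integral_(partial R) omega = 6

Stokes: integral_partial_R omega = integral_R d omega with d omega = (∂Q/∂x - ∂P/∂y) dx ∧ dy.
  ∂Q/∂x = 6*x + 3
  ∂P/∂y = 0
  integrand = ∂Q/∂x - ∂P/∂y = 6*x + 3.
Integrating over R: integral_0^1 integral_0^1 (6*x + 3) dx dy = 6.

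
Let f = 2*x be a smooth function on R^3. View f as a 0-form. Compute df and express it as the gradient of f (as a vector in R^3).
df = (2) dx + (0) dy + (0) dz; grad f = (2, 0, 0)

For a 0-form f, d f = (∂f/∂x) dx + (∂f/∂y) dy + (∂f/∂z) dz. The components of the vector representation are exactly the entries of grad f in Cartesian coordinates:
  ∂f/∂x = 2
  ∂f/∂y = 0
  ∂f/∂z = 0.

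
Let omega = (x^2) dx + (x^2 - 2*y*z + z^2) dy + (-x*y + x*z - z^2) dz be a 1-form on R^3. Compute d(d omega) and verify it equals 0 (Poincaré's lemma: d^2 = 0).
d(d omega) = 0

Step 1: d omega = sum_{i<j} (∂f_j/∂x_i - ∂f_i/∂x_j) dx_i ∧ dx_j:
  coeff of dx ∧ dy: 2*x
  coeff of dx ∧ dz: -y + z
  coeff of dy ∧ dz: -x + 2*y - 2*z
Step 2: Apply d again to each 2-form coefficient. The only possible 3-form in R^3 is dx ∧ dy ∧ dz, with coefficient
  ∂(coeff of dy∧dz)/∂x - ∂(coeff of dx∧dz)/∂y + ∂(coeff of dx∧dy)/∂z
  = ∂/∂x (-x + 2*y - 2*z) - ∂/∂y (-y + z) + ∂/∂z (2*x).
Each of these terms simplifies to sums of mixed partials that cancel in pairs. The result is 0 (by equality of mixed partials for smooth functions — Schwarz / Clairaut).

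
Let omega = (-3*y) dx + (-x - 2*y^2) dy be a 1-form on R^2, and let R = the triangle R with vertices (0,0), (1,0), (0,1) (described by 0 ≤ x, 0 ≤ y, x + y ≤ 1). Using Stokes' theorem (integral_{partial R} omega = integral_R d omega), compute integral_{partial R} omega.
integral_(partial R) omega = 1

Stokes: integral_partial_R omega = integral_R d omega with d omega = (∂Q/∂x - ∂P/∂y) dx ∧ dy.
  ∂Q/∂x = -1
  ∂P/∂y = -3
  integrand = ∂Q/∂x - ∂P/∂y = 2.
Integrating over R: integral_0^1 integral_0^{1-x} (2) dy dx = 1.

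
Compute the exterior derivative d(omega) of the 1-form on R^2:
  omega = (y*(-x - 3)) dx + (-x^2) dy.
d(omega) = (3 - x) dx ∧ dy

For a 1-form omega = sum_i f_i dx_i, the exterior derivative is
  d(omega) = sum_{i < j} (∂f_j/∂x_i - ∂f_i/∂x_j) dx_i ∧ dx_j.
  coefficient of dx ∧ dy: ∂f_2/∂x - ∂f_1/∂y = ∂(-x^2)/∂x - ∂(y*(-x - 3))/∂y = 3 - x
Assembling: d(omega) = (3 - x) dx ∧ dy.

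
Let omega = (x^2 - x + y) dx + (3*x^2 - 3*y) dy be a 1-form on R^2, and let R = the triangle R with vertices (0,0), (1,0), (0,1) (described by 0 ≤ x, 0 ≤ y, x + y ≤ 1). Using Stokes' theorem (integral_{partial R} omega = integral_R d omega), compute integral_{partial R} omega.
integral_(partial R) omega = 1/2

Stokes: integral_partial_R omega = integral_R d omega with d omega = (∂Q/∂x - ∂P/∂y) dx ∧ dy.
  ∂Q/∂x = 6*x
  ∂P/∂y = 1
  integrand = ∂Q/∂x - ∂P/∂y = 6*x - 1.
Integrating over R: integral_0^1 integral_0^{1-x} (6*x - 1) dy dx = 1/2.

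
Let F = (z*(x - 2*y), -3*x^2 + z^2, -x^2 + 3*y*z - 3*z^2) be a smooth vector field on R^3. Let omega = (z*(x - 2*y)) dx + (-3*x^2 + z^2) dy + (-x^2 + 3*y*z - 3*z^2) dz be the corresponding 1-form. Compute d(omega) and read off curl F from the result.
d(omega) = (z) dy ∧ dz + (3*x - 2*y) dz ∧ dx + (-6*x + 2*z) dx ∧ dy; curl F = (z, 3*x - 2*y, -6*x + 2*z)

d omega = sum_{i<j} (∂f_j/∂x_i - ∂f_i/∂x_j) dx_i ∧ dx_j. Under the identification (dy ∧ dz, dz ∧ dx, dx ∧ dy) ↔ (e_x, e_y, e_z), the coefficients are exactly the components of curl F. Compute:
  ∂R/∂y - ∂Q/∂z = (3*z) - (2*z) = z
  ∂P/∂z - ∂R/∂x = (x - 2*y) - (-2*x) = 3*x - 2*y
  ∂Q/∂x - ∂P/∂y = (-6*x) - (-2*z) = -6*x + 2*z.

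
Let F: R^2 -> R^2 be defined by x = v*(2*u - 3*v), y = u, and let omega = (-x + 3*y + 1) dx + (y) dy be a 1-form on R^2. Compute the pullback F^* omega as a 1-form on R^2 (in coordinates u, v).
F^* omega = (-4*u*v^2 + 6*u*v + u + 6*v^3 + 2*v) du + (-4*u^2*v + 6*u^2 + 18*u*v^2 - 18*u*v + 2*u - 18*v^3 - 6*v) dv

Using F^*(f dg) = (f ∘ F) d(g ∘ F), substitute each coordinate x_i by F_i(u, v) in f_i, and replace dx_i by d F_i = (∂F_i/∂u) du + (∂F_i/∂v) dv.
  For the x component: f_1(F) = -2*u*v + 3*u + 3*v^2 + 1; d F_1 = (2*v) du + (2*u - 6*v) dv
  For the y component: f_2(F) = u; d F_2 = (1) du + (0) dv
Combining and collecting du, dv coefficients:
  coeff of du: -4*u*v^2 + 6*u*v + u + 6*v^3 + 2*v
  coeff of dv: -4*u^2*v + 6*u^2 + 18*u*v^2 - 18*u*v + 2*u - 18*v^3 - 6*v
F^* omega = (-4*u*v^2 + 6*u*v + u + 6*v^3 + 2*v) du + (-4*u^2*v + 6*u^2 + 18*u*v^2 - 18*u*v + 2*u - 18*v^3 - 6*v) dv.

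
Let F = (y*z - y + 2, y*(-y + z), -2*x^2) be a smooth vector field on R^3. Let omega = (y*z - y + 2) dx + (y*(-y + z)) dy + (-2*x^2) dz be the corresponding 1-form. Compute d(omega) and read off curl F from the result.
d(omega) = (-y) dy ∧ dz + (4*x + y) dz ∧ dx + (1 - z) dx ∧ dy; curl F = (-y, 4*x + y, 1 - z)

d omega = sum_{i<j} (∂f_j/∂x_i - ∂f_i/∂x_j) dx_i ∧ dx_j. Under the identification (dy ∧ dz, dz ∧ dx, dx ∧ dy) ↔ (e_x, e_y, e_z), the coefficients are exactly the components of curl F. Compute:
  ∂R/∂y - ∂Q/∂z = (0) - (y) = -y
  ∂P/∂z - ∂R/∂x = (y) - (-4*x) = 4*x + y
  ∂Q/∂x - ∂P/∂y = (0) - (z - 1) = 1 - z.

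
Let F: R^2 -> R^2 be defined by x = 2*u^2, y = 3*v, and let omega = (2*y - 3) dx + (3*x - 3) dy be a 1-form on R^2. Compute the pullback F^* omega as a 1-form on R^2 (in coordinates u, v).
F^* omega = (12*u*(2*v - 1)) du + (18*u^2 - 9) dv

Using F^*(f dg) = (f ∘ F) d(g ∘ F), substitute each coordinate x_i by F_i(u, v) in f_i, and replace dx_i by d F_i = (∂F_i/∂u) du + (∂F_i/∂v) dv.
  For the x component: f_1(F) = 6*v - 3; d F_1 = (4*u) du + (0) dv
  For the y component: f_2(F) = 6*u^2 - 3; d F_2 = (0) du + (3) dv
Combining and collecting du, dv coefficients:
  coeff of du: 12*u*(2*v - 1)
  coeff of dv: 18*u^2 - 9
F^* omega = (12*u*(2*v - 1)) du + (18*u^2 - 9) dv.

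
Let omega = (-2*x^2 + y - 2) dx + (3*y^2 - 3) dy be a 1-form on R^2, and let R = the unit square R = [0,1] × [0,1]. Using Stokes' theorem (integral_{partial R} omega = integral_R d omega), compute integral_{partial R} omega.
integral_(partial R) omega = -1

Stokes: integral_partial_R omega = integral_R d omega with d omega = (∂Q/∂x - ∂P/∂y) dx ∧ dy.
  ∂Q/∂x = 0
  ∂P/∂y = 1
  integrand = ∂Q/∂x - ∂P/∂y = -1.
Integrating over R: integral_0^1 integral_0^1 (-1) dx dy = -1.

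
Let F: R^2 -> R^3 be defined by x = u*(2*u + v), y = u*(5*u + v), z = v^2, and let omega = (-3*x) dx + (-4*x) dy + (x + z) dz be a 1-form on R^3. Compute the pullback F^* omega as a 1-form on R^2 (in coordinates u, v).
F^* omega = (u*(-104*u^2 - 66*u*v - 7*v^2)) du + (-14*u^3 - 3*u^2*v + 2*u*v^2 + 2*v^3) dv

Using F^*(f dg) = (f ∘ F) d(g ∘ F), substitute each coordinate x_i by F_i(u, v) in f_i, and replace dx_i by d F_i = (∂F_i/∂u) du + (∂F_i/∂v) dv.
  For the x component: f_1(F) = 3*u*(-2*u - v); d F_1 = (4*u + v) du + (u) dv
  For the y component: f_2(F) = 4*u*(-2*u - v); d F_2 = (10*u + v) du + (u) dv
  For the z component: f_3(F) = 2*u^2 + u*v + v^2; d F_3 = (0) du + (2*v) dv
Combining and collecting du, dv coefficients:
  coeff of du: u*(-104*u^2 - 66*u*v - 7*v^2)
  coeff of dv: -14*u^3 - 3*u^2*v + 2*u*v^2 + 2*v^3
F^* omega = (u*(-104*u^2 - 66*u*v - 7*v^2)) du + (-14*u^3 - 3*u^2*v + 2*u*v^2 + 2*v^3) dv.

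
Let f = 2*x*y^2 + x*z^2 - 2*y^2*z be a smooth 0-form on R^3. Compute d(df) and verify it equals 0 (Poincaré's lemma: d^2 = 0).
d(df) = 0

Step 1: df = sum_i (∂f/∂x_i) dx_i = (2*y^2 + z^2) dx + (4*y*(x - z)) dy + (2*x*z - 2*y^2) dz.
Step 2: Apply d again. Using the 1-form formula, the coefficient of dx ∧ dy in d(df) is ∂^2 f/∂x ∂y - ∂^2 f/∂y ∂x = (4*y) - (4*y) = 0 (equality of mixed partials for smooth f).
Similarly for dx ∧ dz and dy ∧ dz — all coefficients vanish. So d(df) = 0.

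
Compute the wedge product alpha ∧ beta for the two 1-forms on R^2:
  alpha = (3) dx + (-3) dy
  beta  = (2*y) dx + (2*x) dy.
alpha ∧ beta = (6*x + 6*y) dx ∧ dy

Distribute the wedge, using dx_i ∧ dx_j = -dx_j ∧ dx_i and dx_i ∧ dx_i = 0. For each pair (i, j) with i < j, the coefficient of dx_i ∧ dx_j in alpha ∧ beta is (alpha_i * beta_j - alpha_j * beta_i). Collecting: alpha ∧ beta = (6*x + 6*y) dx ∧ dy.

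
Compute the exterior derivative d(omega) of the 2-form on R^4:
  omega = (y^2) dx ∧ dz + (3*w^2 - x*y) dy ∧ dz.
d(omega) = (-3*y) dx ∧ dy ∧ dz + (6*w) dy ∧ dz ∧ dw

For a 2-form omega = sum_{i<j} g_{ij} dx_i ∧ dx_j, the exterior derivative is
  d(omega) = sum_{i<j} d(g_{ij}) ∧ dx_i ∧ dx_j = sum_{i<j, k} (∂g_{ij}/∂x_k) dx_k ∧ dx_i ∧ dx_j.
Expand each term, using dx_k ∧ dx_i ∧ dx_j = sgn(permutation) dx_{(a)} ∧ dx_{(b)} ∧ dx_{(c)} with (a < b < c) sorted:
  d(y^2) includes (∂/∂y)(y^2) dy = (2*y) dy, which multiplied by dx ∧ dz gives (-2*y) dx ∧ dy ∧ dz
  d(3*w^2 - x*y) includes (∂/∂x)(3*w^2 - x*y) dx = (-y) dx, which multiplied by dy ∧ dz gives (-y) dx ∧ dy ∧ dz
  d(3*w^2 - x*y) includes (∂/∂w)(3*w^2 - x*y) dw = (6*w) dw, which multiplied by dy ∧ dz gives (6*w) dy ∧ dz ∧ dw
Collecting like 3-forms: d(omega) = (-3*y) dx ∧ dy ∧ dz + (6*w) dy ∧ dz ∧ dw.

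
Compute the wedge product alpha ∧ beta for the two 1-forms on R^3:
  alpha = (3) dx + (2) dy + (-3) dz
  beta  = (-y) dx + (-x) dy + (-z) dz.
alpha ∧ beta = (-3*x + 2*y) dx ∧ dy + (-3*y - 3*z) dx ∧ dz + (-3*x - 2*z) dy ∧ dz

Distribute the wedge, using dx_i ∧ dx_j = -dx_j ∧ dx_i and dx_i ∧ dx_i = 0. For each pair (i, j) with i < j, the coefficient of dx_i ∧ dx_j in alpha ∧ beta is (alpha_i * beta_j - alpha_j * beta_i). Collecting: alpha ∧ beta = (-3*x + 2*y) dx ∧ dy + (-3*y - 3*z) dx ∧ dz + (-3*x - 2*z) dy ∧ dz.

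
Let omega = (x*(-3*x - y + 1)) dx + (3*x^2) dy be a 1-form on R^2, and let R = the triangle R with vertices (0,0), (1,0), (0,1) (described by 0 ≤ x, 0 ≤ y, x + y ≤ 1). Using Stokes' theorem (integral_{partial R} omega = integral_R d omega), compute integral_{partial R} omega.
integral_(partial R) omega = 7/6

Stokes: integral_partial_R omega = integral_R d omega with d omega = (∂Q/∂x - ∂P/∂y) dx ∧ dy.
  ∂Q/∂x = 6*x
  ∂P/∂y = -x
  integrand = ∂Q/∂x - ∂P/∂y = 7*x.
Integrating over R: integral_0^1 integral_0^{1-x} (7*x) dy dx = 7/6.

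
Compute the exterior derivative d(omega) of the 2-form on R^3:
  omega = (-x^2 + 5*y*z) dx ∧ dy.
d(omega) = (5*y) dx ∧ dy ∧ dz

For a 2-form omega = sum_{i<j} g_{ij} dx_i ∧ dx_j, the exterior derivative is
  d(omega) = sum_{i<j} d(g_{ij}) ∧ dx_i ∧ dx_j = sum_{i<j, k} (∂g_{ij}/∂x_k) dx_k ∧ dx_i ∧ dx_j.
Expand each term, using dx_k ∧ dx_i ∧ dx_j = sgn(permutation) dx_{(a)} ∧ dx_{(b)} ∧ dx_{(c)} with (a < b < c) sorted:
  d(-x^2 + 5*y*z) includes (∂/∂z)(-x^2 + 5*y*z) dz = (5*y) dz, which multiplied by dx ∧ dy gives (5*y) dx ∧ dy ∧ dz
Collecting like 3-forms: d(omega) = (5*y) dx ∧ dy ∧ dz.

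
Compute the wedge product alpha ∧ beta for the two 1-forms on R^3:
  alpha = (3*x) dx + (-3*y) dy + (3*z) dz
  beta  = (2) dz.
alpha ∧ beta = (6*x) dx ∧ dz + (-6*y) dy ∧ dz

Distribute the wedge, using dx_i ∧ dx_j = -dx_j ∧ dx_i and dx_i ∧ dx_i = 0. For each pair (i, j) with i < j, the coefficient of dx_i ∧ dx_j in alpha ∧ beta is (alpha_i * beta_j - alpha_j * beta_i). Collecting: alpha ∧ beta = (6*x) dx ∧ dz + (-6*y) dy ∧ dz.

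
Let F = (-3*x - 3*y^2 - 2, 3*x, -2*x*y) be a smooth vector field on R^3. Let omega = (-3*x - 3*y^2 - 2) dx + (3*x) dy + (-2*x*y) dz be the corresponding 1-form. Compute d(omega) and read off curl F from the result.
d(omega) = (-2*x) dy ∧ dz + (2*y) dz ∧ dx + (6*y + 3) dx ∧ dy; curl F = (-2*x, 2*y, 6*y + 3)

d omega = sum_{i<j} (∂f_j/∂x_i - ∂f_i/∂x_j) dx_i ∧ dx_j. Under the identification (dy ∧ dz, dz ∧ dx, dx ∧ dy) ↔ (e_x, e_y, e_z), the coefficients are exactly the components of curl F. Compute:
  ∂R/∂y - ∂Q/∂z = (-2*x) - (0) = -2*x
  ∂P/∂z - ∂R/∂x = (0) - (-2*y) = 2*y
  ∂Q/∂x - ∂P/∂y = (3) - (-6*y) = 6*y + 3.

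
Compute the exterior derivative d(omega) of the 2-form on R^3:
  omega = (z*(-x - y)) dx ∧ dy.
d(omega) = (-x - y) dx ∧ dy ∧ dz

For a 2-form omega = sum_{i<j} g_{ij} dx_i ∧ dx_j, the exterior derivative is
  d(omega) = sum_{i<j} d(g_{ij}) ∧ dx_i ∧ dx_j = sum_{i<j, k} (∂g_{ij}/∂x_k) dx_k ∧ dx_i ∧ dx_j.
Expand each term, using dx_k ∧ dx_i ∧ dx_j = sgn(permutation) dx_{(a)} ∧ dx_{(b)} ∧ dx_{(c)} with (a < b < c) sorted:
  d(z*(-x - y)) includes (∂/∂z)(z*(-x - y)) dz = (-x - y) dz, which multiplied by dx ∧ dy gives (-x - y) dx ∧ dy ∧ dz
Collecting like 3-forms: d(omega) = (-x - y) dx ∧ dy ∧ dz.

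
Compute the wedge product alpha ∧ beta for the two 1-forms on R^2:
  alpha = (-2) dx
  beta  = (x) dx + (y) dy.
alpha ∧ beta = (-2*y) dx ∧ dy

Distribute the wedge, using dx_i ∧ dx_j = -dx_j ∧ dx_i and dx_i ∧ dx_i = 0. For each pair (i, j) with i < j, the coefficient of dx_i ∧ dx_j in alpha ∧ beta is (alpha_i * beta_j - alpha_j * beta_i). Collecting: alpha ∧ beta = (-2*y) dx ∧ dy.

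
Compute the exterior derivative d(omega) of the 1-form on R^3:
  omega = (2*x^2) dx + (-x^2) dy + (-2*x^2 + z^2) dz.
d(omega) = (-2*x) dx ∧ dy + (-4*x) dx ∧ dz

For a 1-form omega = sum_i f_i dx_i, the exterior derivative is
  d(omega) = sum_{i < j} (∂f_j/∂x_i - ∂f_i/∂x_j) dx_i ∧ dx_j.
  coefficient of dx ∧ dy: ∂f_2/∂x - ∂f_1/∂y = ∂(-x^2)/∂x - ∂(2*x^2)/∂y = -2*x
  coefficient of dx ∧ dz: ∂f_3/∂x - ∂f_1/∂z = ∂(-2*x^2 + z^2)/∂x - ∂(2*x^2)/∂z = -4*x
Assembling: d(omega) = (-2*x) dx ∧ dy + (-4*x) dx ∧ dz.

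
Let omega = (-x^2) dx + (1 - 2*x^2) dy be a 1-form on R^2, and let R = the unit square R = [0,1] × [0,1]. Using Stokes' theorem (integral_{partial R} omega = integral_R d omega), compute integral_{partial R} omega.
integral_(partial R) omega = -2

Stokes: integral_partial_R omega = integral_R d omega with d omega = (∂Q/∂x - ∂P/∂y) dx ∧ dy.
  ∂Q/∂x = -4*x
  ∂P/∂y = 0
  integrand = ∂Q/∂x - ∂P/∂y = -4*x.
Integrating over R: integral_0^1 integral_0^1 (-4*x) dx dy = -2.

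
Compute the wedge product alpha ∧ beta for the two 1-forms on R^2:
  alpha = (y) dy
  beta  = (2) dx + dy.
alpha ∧ beta = (-2*y) dx ∧ dy

Distribute the wedge, using dx_i ∧ dx_j = -dx_j ∧ dx_i and dx_i ∧ dx_i = 0. For each pair (i, j) with i < j, the coefficient of dx_i ∧ dx_j in alpha ∧ beta is (alpha_i * beta_j - alpha_j * beta_i). Collecting: alpha ∧ beta = (-2*y) dx ∧ dy.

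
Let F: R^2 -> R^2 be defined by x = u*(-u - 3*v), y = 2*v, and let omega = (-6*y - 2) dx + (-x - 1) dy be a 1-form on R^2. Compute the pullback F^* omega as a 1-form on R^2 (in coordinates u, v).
F^* omega = (24*u*v + 4*u + 36*v^2 + 6*v) du + (2*u^2 + 42*u*v + 6*u - 2) dv

Using F^*(f dg) = (f ∘ F) d(g ∘ F), substitute each coordinate x_i by F_i(u, v) in f_i, and replace dx_i by d F_i = (∂F_i/∂u) du + (∂F_i/∂v) dv.
  For the x component: f_1(F) = -12*v - 2; d F_1 = (-2*u - 3*v) du + (-3*u) dv
  For the y component: f_2(F) = u^2 + 3*u*v - 1; d F_2 = (0) du + (2) dv
Combining and collecting du, dv coefficients:
  coeff of du: 24*u*v + 4*u + 36*v^2 + 6*v
  coeff of dv: 2*u^2 + 42*u*v + 6*u - 2
F^* omega = (24*u*v + 4*u + 36*v^2 + 6*v) du + (2*u^2 + 42*u*v + 6*u - 2) dv.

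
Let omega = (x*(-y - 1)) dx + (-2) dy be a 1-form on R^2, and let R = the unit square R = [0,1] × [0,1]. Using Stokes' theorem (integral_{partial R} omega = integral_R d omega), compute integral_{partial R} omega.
integral_(partial R) omega = 1/2

Stokes: integral_partial_R omega = integral_R d omega with d omega = (∂Q/∂x - ∂P/∂y) dx ∧ dy.
  ∂Q/∂x = 0
  ∂P/∂y = -x
  integrand = ∂Q/∂x - ∂P/∂y = x.
Integrating over R: integral_0^1 integral_0^1 (x) dx dy = 1/2.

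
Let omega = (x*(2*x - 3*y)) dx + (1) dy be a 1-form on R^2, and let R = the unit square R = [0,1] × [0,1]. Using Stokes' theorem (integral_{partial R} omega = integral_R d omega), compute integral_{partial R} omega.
integral_(partial R) omega = 3/2

Stokes: integral_partial_R omega = integral_R d omega with d omega = (∂Q/∂x - ∂P/∂y) dx ∧ dy.
  ∂Q/∂x = 0
  ∂P/∂y = -3*x
  integrand = ∂Q/∂x - ∂P/∂y = 3*x.
Integrating over R: integral_0^1 integral_0^1 (3*x) dx dy = 3/2.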